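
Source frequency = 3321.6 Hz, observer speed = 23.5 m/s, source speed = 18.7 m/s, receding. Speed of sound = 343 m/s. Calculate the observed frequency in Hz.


Given values:
  f_s = 3321.6 Hz, v_o = 23.5 m/s, v_s = 18.7 m/s
  Direction: receding
Formula: f_o = f_s * (c - v_o) / (c + v_s)
Numerator: c - v_o = 343 - 23.5 = 319.5
Denominator: c + v_s = 343 + 18.7 = 361.7
f_o = 3321.6 * 319.5 / 361.7 = 2934.06

2934.06 Hz


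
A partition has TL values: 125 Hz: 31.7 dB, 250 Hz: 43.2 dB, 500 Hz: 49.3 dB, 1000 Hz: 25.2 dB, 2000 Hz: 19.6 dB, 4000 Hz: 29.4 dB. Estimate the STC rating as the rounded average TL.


Given TL values at each frequency:
  125 Hz: 31.7 dB
  250 Hz: 43.2 dB
  500 Hz: 49.3 dB
  1000 Hz: 25.2 dB
  2000 Hz: 19.6 dB
  4000 Hz: 29.4 dB
Formula: STC ~ round(average of TL values)
Sum = 31.7 + 43.2 + 49.3 + 25.2 + 19.6 + 29.4 = 198.4
Average = 198.4 / 6 = 33.07
Rounded: 33

33


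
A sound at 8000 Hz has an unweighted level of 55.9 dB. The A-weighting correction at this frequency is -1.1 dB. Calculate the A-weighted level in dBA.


Given values:
  SPL = 55.9 dB
  A-weighting at 8000 Hz = -1.1 dB
Formula: L_A = SPL + A_weight
L_A = 55.9 + (-1.1)
L_A = 54.8

54.8 dBA


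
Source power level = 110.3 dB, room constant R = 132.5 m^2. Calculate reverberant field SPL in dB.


Given values:
  Lw = 110.3 dB, R = 132.5 m^2
Formula: SPL = Lw + 10 * log10(4 / R)
Compute 4 / R = 4 / 132.5 = 0.030189
Compute 10 * log10(0.030189) = -15.2015
SPL = 110.3 + (-15.2015) = 95.1

95.1 dB


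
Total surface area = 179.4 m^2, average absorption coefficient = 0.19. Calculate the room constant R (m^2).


Given values:
  S = 179.4 m^2, alpha = 0.19
Formula: R = S * alpha / (1 - alpha)
Numerator: 179.4 * 0.19 = 34.086
Denominator: 1 - 0.19 = 0.81
R = 34.086 / 0.81 = 42.08

42.08 m^2


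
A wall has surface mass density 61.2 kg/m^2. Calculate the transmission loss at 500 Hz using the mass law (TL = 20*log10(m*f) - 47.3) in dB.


Given values:
  m = 61.2 kg/m^2, f = 500 Hz
Formula: TL = 20 * log10(m * f) - 47.3
Compute m * f = 61.2 * 500 = 30600.0
Compute log10(30600.0) = 4.485721
Compute 20 * 4.485721 = 89.7144
TL = 89.7144 - 47.3 = 42.41

42.41 dB


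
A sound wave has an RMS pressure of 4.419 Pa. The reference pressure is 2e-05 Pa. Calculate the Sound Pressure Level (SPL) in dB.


Given values:
  p = 4.419 Pa
  p_ref = 2e-05 Pa
Formula: SPL = 20 * log10(p / p_ref)
Compute ratio: p / p_ref = 4.419 / 2e-05 = 220950
Compute log10: log10(220950) = 5.344294
Multiply: SPL = 20 * 5.344294 = 106.89

106.89 dB


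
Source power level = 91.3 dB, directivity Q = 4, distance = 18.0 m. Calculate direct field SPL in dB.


Given values:
  Lw = 91.3 dB, Q = 4, r = 18.0 m
Formula: SPL = Lw + 10 * log10(Q / (4 * pi * r^2))
Compute 4 * pi * r^2 = 4 * pi * 18.0^2 = 4071.5041
Compute Q / denom = 4 / 4071.5041 = 0.00098244
Compute 10 * log10(0.00098244) = -30.0769
SPL = 91.3 + (-30.0769) = 61.22

61.22 dB


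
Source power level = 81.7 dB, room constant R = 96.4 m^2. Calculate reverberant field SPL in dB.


Given values:
  Lw = 81.7 dB, R = 96.4 m^2
Formula: SPL = Lw + 10 * log10(4 / R)
Compute 4 / R = 4 / 96.4 = 0.041494
Compute 10 * log10(0.041494) = -13.8201
SPL = 81.7 + (-13.8201) = 67.88

67.88 dB


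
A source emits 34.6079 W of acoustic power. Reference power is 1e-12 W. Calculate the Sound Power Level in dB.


Given values:
  W = 34.6079 W
  W_ref = 1e-12 W
Formula: SWL = 10 * log10(W / W_ref)
Compute ratio: W / W_ref = 34607900000000
Compute log10: log10(34607900000000) = 13.539175
Multiply: SWL = 10 * 13.539175 = 135.39

135.39 dB


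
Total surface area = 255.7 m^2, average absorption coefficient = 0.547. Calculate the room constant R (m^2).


Given values:
  S = 255.7 m^2, alpha = 0.547
Formula: R = S * alpha / (1 - alpha)
Numerator: 255.7 * 0.547 = 139.8679
Denominator: 1 - 0.547 = 0.453
R = 139.8679 / 0.453 = 308.76

308.76 m^2


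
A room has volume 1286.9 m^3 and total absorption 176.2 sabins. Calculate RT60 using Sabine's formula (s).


Given values:
  V = 1286.9 m^3
  A = 176.2 sabins
Formula: RT60 = 0.161 * V / A
Numerator: 0.161 * 1286.9 = 207.1909
RT60 = 207.1909 / 176.2 = 1.176

1.176 s


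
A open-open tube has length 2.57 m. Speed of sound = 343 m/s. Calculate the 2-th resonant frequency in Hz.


Given values:
  Tube type: open-open, L = 2.57 m, c = 343 m/s, n = 2
Formula: f_n = n * c / (2 * L)
Compute 2 * L = 2 * 2.57 = 5.14
f = 2 * 343 / 5.14
f = 133.46

133.46 Hz


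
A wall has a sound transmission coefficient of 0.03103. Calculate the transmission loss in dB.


Given values:
  tau = 0.03103
Formula: TL = 10 * log10(1 / tau)
Compute 1 / tau = 1 / 0.03103 = 32.2269
Compute log10(32.2269) = 1.508219
TL = 10 * 1.508219 = 15.08

15.08 dB


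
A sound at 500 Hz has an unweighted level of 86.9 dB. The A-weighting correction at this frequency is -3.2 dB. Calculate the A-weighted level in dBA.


Given values:
  SPL = 86.9 dB
  A-weighting at 500 Hz = -3.2 dB
Formula: L_A = SPL + A_weight
L_A = 86.9 + (-3.2)
L_A = 83.7

83.7 dBA


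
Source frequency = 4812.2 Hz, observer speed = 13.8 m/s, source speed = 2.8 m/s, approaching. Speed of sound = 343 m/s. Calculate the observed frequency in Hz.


Given values:
  f_s = 4812.2 Hz, v_o = 13.8 m/s, v_s = 2.8 m/s
  Direction: approaching
Formula: f_o = f_s * (c + v_o) / (c - v_s)
Numerator: c + v_o = 343 + 13.8 = 356.8
Denominator: c - v_s = 343 - 2.8 = 340.2
f_o = 4812.2 * 356.8 / 340.2 = 5047.01

5047.01 Hz


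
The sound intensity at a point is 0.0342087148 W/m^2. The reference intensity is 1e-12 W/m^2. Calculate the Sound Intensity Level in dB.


Given values:
  I = 0.0342087148 W/m^2
  I_ref = 1e-12 W/m^2
Formula: SIL = 10 * log10(I / I_ref)
Compute ratio: I / I_ref = 34208714800
Compute log10: log10(34208714800) = 10.534137
Multiply: SIL = 10 * 10.534137 = 105.34

105.34 dB


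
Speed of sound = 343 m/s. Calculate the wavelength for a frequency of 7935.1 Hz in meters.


Given values:
  c = 343 m/s, f = 7935.1 Hz
Formula: lambda = c / f
lambda = 343 / 7935.1
lambda = 0.0432

0.0432 m


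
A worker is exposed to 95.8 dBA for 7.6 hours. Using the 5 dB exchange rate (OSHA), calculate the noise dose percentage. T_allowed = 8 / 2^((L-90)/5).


Given values:
  L = 95.8 dBA, T = 7.6 hours
Formula: T_allowed = 8 / 2^((L - 90) / 5)
Compute exponent: (95.8 - 90) / 5 = 1.16
Compute 2^(1.16) = 2.234574
T_allowed = 8 / 2.234574 = 3.580101 hours
Dose = (T / T_allowed) * 100
Dose = (7.6 / 3.580101) * 100 = 212.28

212.28 %


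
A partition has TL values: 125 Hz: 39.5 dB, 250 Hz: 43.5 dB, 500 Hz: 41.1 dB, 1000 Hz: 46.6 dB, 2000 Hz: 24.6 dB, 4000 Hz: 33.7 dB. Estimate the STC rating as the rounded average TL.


Given TL values at each frequency:
  125 Hz: 39.5 dB
  250 Hz: 43.5 dB
  500 Hz: 41.1 dB
  1000 Hz: 46.6 dB
  2000 Hz: 24.6 dB
  4000 Hz: 33.7 dB
Formula: STC ~ round(average of TL values)
Sum = 39.5 + 43.5 + 41.1 + 46.6 + 24.6 + 33.7 = 229.0
Average = 229.0 / 6 = 38.17
Rounded: 38

38


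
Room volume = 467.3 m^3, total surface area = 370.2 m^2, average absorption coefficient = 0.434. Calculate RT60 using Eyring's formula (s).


Given values:
  V = 467.3 m^3, S = 370.2 m^2, alpha = 0.434
Formula: RT60 = 0.161 * V / (-S * ln(1 - alpha))
Compute ln(1 - 0.434) = ln(0.566) = -0.569161
Denominator: -370.2 * -0.569161 = 210.7034
Numerator: 0.161 * 467.3 = 75.2353
RT60 = 75.2353 / 210.7034 = 0.357

0.357 s


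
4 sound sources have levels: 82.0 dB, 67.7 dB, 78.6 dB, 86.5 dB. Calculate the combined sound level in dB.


Formula: L_total = 10 * log10( sum(10^(Li/10)) )
  Source 1: 10^(82.0/10) = 158489319.2461
  Source 2: 10^(67.7/10) = 5888436.5536
  Source 3: 10^(78.6/10) = 72443596.0075
  Source 4: 10^(86.5/10) = 446683592.151
Sum of linear values = 683504943.9582
L_total = 10 * log10(683504943.9582) = 88.35

88.35 dB


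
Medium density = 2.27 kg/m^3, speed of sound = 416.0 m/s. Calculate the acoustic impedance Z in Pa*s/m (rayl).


Given values:
  rho = 2.27 kg/m^3
  c = 416.0 m/s
Formula: Z = rho * c
Z = 2.27 * 416.0
Z = 944.32

944.32 rayl


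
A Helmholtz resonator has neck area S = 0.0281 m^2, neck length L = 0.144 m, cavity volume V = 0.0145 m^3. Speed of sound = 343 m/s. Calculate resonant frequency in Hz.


Given values:
  S = 0.0281 m^2, L = 0.144 m, V = 0.0145 m^3, c = 343 m/s
Formula: f = (c / (2*pi)) * sqrt(S / (V * L))
Compute V * L = 0.0145 * 0.144 = 0.002088
Compute S / (V * L) = 0.0281 / 0.002088 = 13.4579
Compute sqrt(13.4579) = 3.668501
Compute c / (2*pi) = 343 / 6.283185 = 54.590148
f = 54.590148 * 3.668501 = 200.26

200.26 Hz


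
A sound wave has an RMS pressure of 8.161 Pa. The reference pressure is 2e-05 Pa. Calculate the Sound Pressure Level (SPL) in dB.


Given values:
  p = 8.161 Pa
  p_ref = 2e-05 Pa
Formula: SPL = 20 * log10(p / p_ref)
Compute ratio: p / p_ref = 8.161 / 2e-05 = 408050
Compute log10: log10(408050) = 5.610713
Multiply: SPL = 20 * 5.610713 = 112.21

112.21 dB


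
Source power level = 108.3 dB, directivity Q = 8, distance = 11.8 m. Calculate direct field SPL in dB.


Given values:
  Lw = 108.3 dB, Q = 8, r = 11.8 m
Formula: SPL = Lw + 10 * log10(Q / (4 * pi * r^2))
Compute 4 * pi * r^2 = 4 * pi * 11.8^2 = 1749.7414
Compute Q / denom = 8 / 1749.7414 = 0.0045721
Compute 10 * log10(0.0045721) = -23.3988
SPL = 108.3 + (-23.3988) = 84.9

84.9 dB


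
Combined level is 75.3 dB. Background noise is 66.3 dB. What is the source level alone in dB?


Given values:
  L_total = 75.3 dB, L_bg = 66.3 dB
Formula: L_source = 10 * log10(10^(L_total/10) - 10^(L_bg/10))
Convert to linear:
  10^(75.3/10) = 33884415.6139
  10^(66.3/10) = 4265795.188
Difference: 33884415.6139 - 4265795.188 = 29618620.4259
L_source = 10 * log10(29618620.4259) = 74.72

74.72 dB


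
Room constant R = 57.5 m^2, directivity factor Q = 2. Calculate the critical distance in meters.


Given values:
  R = 57.5 m^2, Q = 2
Formula: d_c = 0.141 * sqrt(Q * R)
Compute Q * R = 2 * 57.5 = 115.0
Compute sqrt(115.0) = 10.7238
d_c = 0.141 * 10.7238 = 1.512

1.512 m


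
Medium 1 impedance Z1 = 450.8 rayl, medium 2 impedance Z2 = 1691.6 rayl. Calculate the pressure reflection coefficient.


Given values:
  Z1 = 450.8 rayl, Z2 = 1691.6 rayl
Formula: R = (Z2 - Z1) / (Z2 + Z1)
Numerator: Z2 - Z1 = 1691.6 - 450.8 = 1240.8
Denominator: Z2 + Z1 = 1691.6 + 450.8 = 2142.4
R = 1240.8 / 2142.4 = 0.5792

0.5792


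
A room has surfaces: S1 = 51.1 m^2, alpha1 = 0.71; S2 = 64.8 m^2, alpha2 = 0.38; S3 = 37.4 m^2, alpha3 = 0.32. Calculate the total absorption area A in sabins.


Given surfaces:
  Surface 1: 51.1 * 0.71 = 36.281
  Surface 2: 64.8 * 0.38 = 24.624
  Surface 3: 37.4 * 0.32 = 11.968
Formula: A = sum(Si * alpha_i)
A = 36.281 + 24.624 + 11.968
A = 72.87

72.87 sabins


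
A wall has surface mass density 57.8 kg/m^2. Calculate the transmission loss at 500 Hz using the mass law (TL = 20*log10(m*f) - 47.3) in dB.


Given values:
  m = 57.8 kg/m^2, f = 500 Hz
Formula: TL = 20 * log10(m * f) - 47.3
Compute m * f = 57.8 * 500 = 28900.0
Compute log10(28900.0) = 4.460898
Compute 20 * 4.460898 = 89.218
TL = 89.218 - 47.3 = 41.92

41.92 dB


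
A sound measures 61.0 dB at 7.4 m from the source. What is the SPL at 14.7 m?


Given values:
  SPL1 = 61.0 dB, r1 = 7.4 m, r2 = 14.7 m
Formula: SPL2 = SPL1 - 20 * log10(r2 / r1)
Compute ratio: r2 / r1 = 14.7 / 7.4 = 1.9865
Compute log10: log10(1.9865) = 0.298089
Compute drop: 20 * 0.298089 = 5.9618
SPL2 = 61.0 - 5.9618 = 55.04

55.04 dB


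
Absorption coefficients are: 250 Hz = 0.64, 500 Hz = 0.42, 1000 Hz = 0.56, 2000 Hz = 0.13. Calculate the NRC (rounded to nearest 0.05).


Given values:
  a_250 = 0.64, a_500 = 0.42
  a_1000 = 0.56, a_2000 = 0.13
Formula: NRC = (a250 + a500 + a1000 + a2000) / 4
Sum = 0.64 + 0.42 + 0.56 + 0.13 = 1.75
NRC = 1.75 / 4 = 0.4375
Rounded to nearest 0.05: 0.45

0.45


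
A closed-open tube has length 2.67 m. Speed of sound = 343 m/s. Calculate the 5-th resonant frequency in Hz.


Given values:
  Tube type: closed-open, L = 2.67 m, c = 343 m/s, n = 5
Formula: f_n = (2n - 1) * c / (4 * L)
Compute 2n - 1 = 2*5 - 1 = 9
Compute 4 * L = 4 * 2.67 = 10.68
f = 9 * 343 / 10.68
f = 289.04

289.04 Hz


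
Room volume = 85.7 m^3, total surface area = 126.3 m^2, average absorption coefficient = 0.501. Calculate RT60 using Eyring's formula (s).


Given values:
  V = 85.7 m^3, S = 126.3 m^2, alpha = 0.501
Formula: RT60 = 0.161 * V / (-S * ln(1 - alpha))
Compute ln(1 - 0.501) = ln(0.499) = -0.695149
Denominator: -126.3 * -0.695149 = 87.7973
Numerator: 0.161 * 85.7 = 13.7977
RT60 = 13.7977 / 87.7973 = 0.157

0.157 s


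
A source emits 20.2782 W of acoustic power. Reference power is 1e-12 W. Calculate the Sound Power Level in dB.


Given values:
  W = 20.2782 W
  W_ref = 1e-12 W
Formula: SWL = 10 * log10(W / W_ref)
Compute ratio: W / W_ref = 20278200000000
Compute log10: log10(20278200000000) = 13.307029
Multiply: SWL = 10 * 13.307029 = 133.07

133.07 dB


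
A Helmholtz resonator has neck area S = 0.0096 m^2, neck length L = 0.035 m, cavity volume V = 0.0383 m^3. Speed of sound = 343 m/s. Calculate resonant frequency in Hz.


Given values:
  S = 0.0096 m^2, L = 0.035 m, V = 0.0383 m^3, c = 343 m/s
Formula: f = (c / (2*pi)) * sqrt(S / (V * L))
Compute V * L = 0.0383 * 0.035 = 0.0013405
Compute S / (V * L) = 0.0096 / 0.0013405 = 7.1615
Compute sqrt(7.1615) = 2.676098
Compute c / (2*pi) = 343 / 6.283185 = 54.590148
f = 54.590148 * 2.676098 = 146.09

146.09 Hz


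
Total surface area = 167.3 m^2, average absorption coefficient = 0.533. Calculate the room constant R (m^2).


Given values:
  S = 167.3 m^2, alpha = 0.533
Formula: R = S * alpha / (1 - alpha)
Numerator: 167.3 * 0.533 = 89.1709
Denominator: 1 - 0.533 = 0.467
R = 89.1709 / 0.467 = 190.94

190.94 m^2


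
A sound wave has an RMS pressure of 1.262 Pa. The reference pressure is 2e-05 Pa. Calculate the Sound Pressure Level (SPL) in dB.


Given values:
  p = 1.262 Pa
  p_ref = 2e-05 Pa
Formula: SPL = 20 * log10(p / p_ref)
Compute ratio: p / p_ref = 1.262 / 2e-05 = 63100
Compute log10: log10(63100) = 4.800029
Multiply: SPL = 20 * 4.800029 = 96.0

96.0 dB


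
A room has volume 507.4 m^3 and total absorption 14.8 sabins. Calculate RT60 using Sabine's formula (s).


Given values:
  V = 507.4 m^3
  A = 14.8 sabins
Formula: RT60 = 0.161 * V / A
Numerator: 0.161 * 507.4 = 81.6914
RT60 = 81.6914 / 14.8 = 5.52

5.52 s


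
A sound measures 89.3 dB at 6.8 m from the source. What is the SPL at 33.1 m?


Given values:
  SPL1 = 89.3 dB, r1 = 6.8 m, r2 = 33.1 m
Formula: SPL2 = SPL1 - 20 * log10(r2 / r1)
Compute ratio: r2 / r1 = 33.1 / 6.8 = 4.8676
Compute log10: log10(4.8676) = 0.687315
Compute drop: 20 * 0.687315 = 13.7463
SPL2 = 89.3 - 13.7463 = 75.55

75.55 dB


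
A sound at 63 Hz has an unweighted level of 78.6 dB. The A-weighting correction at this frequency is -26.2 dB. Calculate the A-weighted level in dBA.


Given values:
  SPL = 78.6 dB
  A-weighting at 63 Hz = -26.2 dB
Formula: L_A = SPL + A_weight
L_A = 78.6 + (-26.2)
L_A = 52.4

52.4 dBA


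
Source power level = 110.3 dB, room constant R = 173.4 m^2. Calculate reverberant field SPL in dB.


Given values:
  Lw = 110.3 dB, R = 173.4 m^2
Formula: SPL = Lw + 10 * log10(4 / R)
Compute 4 / R = 4 / 173.4 = 0.023068
Compute 10 * log10(0.023068) = -16.3699
SPL = 110.3 + (-16.3699) = 93.93

93.93 dB


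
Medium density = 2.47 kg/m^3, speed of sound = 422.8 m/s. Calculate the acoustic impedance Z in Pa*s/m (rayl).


Given values:
  rho = 2.47 kg/m^3
  c = 422.8 m/s
Formula: Z = rho * c
Z = 2.47 * 422.8
Z = 1044.32

1044.32 rayl


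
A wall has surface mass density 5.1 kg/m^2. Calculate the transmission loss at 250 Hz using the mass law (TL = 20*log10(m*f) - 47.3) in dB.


Given values:
  m = 5.1 kg/m^2, f = 250 Hz
Formula: TL = 20 * log10(m * f) - 47.3
Compute m * f = 5.1 * 250 = 1275.0
Compute log10(1275.0) = 3.10551
Compute 20 * 3.10551 = 62.1102
TL = 62.1102 - 47.3 = 14.81

14.81 dB


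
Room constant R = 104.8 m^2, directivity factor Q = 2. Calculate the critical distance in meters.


Given values:
  R = 104.8 m^2, Q = 2
Formula: d_c = 0.141 * sqrt(Q * R)
Compute Q * R = 2 * 104.8 = 209.6
Compute sqrt(209.6) = 14.4776
d_c = 0.141 * 14.4776 = 2.041

2.041 m


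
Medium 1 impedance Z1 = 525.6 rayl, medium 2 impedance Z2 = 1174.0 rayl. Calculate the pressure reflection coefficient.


Given values:
  Z1 = 525.6 rayl, Z2 = 1174.0 rayl
Formula: R = (Z2 - Z1) / (Z2 + Z1)
Numerator: Z2 - Z1 = 1174.0 - 525.6 = 648.4
Denominator: Z2 + Z1 = 1174.0 + 525.6 = 1699.6
R = 648.4 / 1699.6 = 0.3815

0.3815


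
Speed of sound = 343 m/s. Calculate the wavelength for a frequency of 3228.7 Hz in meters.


Given values:
  c = 343 m/s, f = 3228.7 Hz
Formula: lambda = c / f
lambda = 343 / 3228.7
lambda = 0.1062

0.1062 m


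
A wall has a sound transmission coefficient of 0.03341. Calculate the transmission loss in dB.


Given values:
  tau = 0.03341
Formula: TL = 10 * log10(1 / tau)
Compute 1 / tau = 1 / 0.03341 = 29.9312
Compute log10(29.9312) = 1.476124
TL = 10 * 1.476124 = 14.76

14.76 dB


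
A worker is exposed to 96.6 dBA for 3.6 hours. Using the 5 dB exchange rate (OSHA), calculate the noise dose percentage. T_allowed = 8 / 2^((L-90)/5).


Given values:
  L = 96.6 dBA, T = 3.6 hours
Formula: T_allowed = 8 / 2^((L - 90) / 5)
Compute exponent: (96.6 - 90) / 5 = 1.32
Compute 2^(1.32) = 2.496661
T_allowed = 8 / 2.496661 = 3.20428 hours
Dose = (T / T_allowed) * 100
Dose = (3.6 / 3.20428) * 100 = 112.35

112.35 %


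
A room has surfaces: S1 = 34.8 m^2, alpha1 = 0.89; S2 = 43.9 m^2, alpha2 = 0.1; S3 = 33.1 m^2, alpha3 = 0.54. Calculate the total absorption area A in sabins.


Given surfaces:
  Surface 1: 34.8 * 0.89 = 30.972
  Surface 2: 43.9 * 0.1 = 4.39
  Surface 3: 33.1 * 0.54 = 17.874
Formula: A = sum(Si * alpha_i)
A = 30.972 + 4.39 + 17.874
A = 53.24

53.24 sabins


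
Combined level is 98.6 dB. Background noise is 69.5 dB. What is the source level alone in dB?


Given values:
  L_total = 98.6 dB, L_bg = 69.5 dB
Formula: L_source = 10 * log10(10^(L_total/10) - 10^(L_bg/10))
Convert to linear:
  10^(98.6/10) = 7244359600.7499
  10^(69.5/10) = 8912509.3813
Difference: 7244359600.7499 - 8912509.3813 = 7235447091.3686
L_source = 10 * log10(7235447091.3686) = 98.59

98.59 dB


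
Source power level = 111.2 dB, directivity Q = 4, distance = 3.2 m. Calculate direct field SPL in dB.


Given values:
  Lw = 111.2 dB, Q = 4, r = 3.2 m
Formula: SPL = Lw + 10 * log10(Q / (4 * pi * r^2))
Compute 4 * pi * r^2 = 4 * pi * 3.2^2 = 128.6796
Compute Q / denom = 4 / 128.6796 = 0.03108496
Compute 10 * log10(0.03108496) = -15.0745
SPL = 111.2 + (-15.0745) = 96.13

96.13 dB


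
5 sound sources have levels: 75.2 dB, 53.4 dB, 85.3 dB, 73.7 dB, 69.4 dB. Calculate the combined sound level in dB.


Formula: L_total = 10 * log10( sum(10^(Li/10)) )
  Source 1: 10^(75.2/10) = 33113112.1483
  Source 2: 10^(53.4/10) = 218776.1624
  Source 3: 10^(85.3/10) = 338844156.1392
  Source 4: 10^(73.7/10) = 23442288.1532
  Source 5: 10^(69.4/10) = 8709635.8996
Sum of linear values = 404327968.5027
L_total = 10 * log10(404327968.5027) = 86.07

86.07 dB


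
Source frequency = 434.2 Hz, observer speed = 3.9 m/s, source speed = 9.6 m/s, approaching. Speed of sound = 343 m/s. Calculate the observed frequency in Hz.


Given values:
  f_s = 434.2 Hz, v_o = 3.9 m/s, v_s = 9.6 m/s
  Direction: approaching
Formula: f_o = f_s * (c + v_o) / (c - v_s)
Numerator: c + v_o = 343 + 3.9 = 346.9
Denominator: c - v_s = 343 - 9.6 = 333.4
f_o = 434.2 * 346.9 / 333.4 = 451.78

451.78 Hz


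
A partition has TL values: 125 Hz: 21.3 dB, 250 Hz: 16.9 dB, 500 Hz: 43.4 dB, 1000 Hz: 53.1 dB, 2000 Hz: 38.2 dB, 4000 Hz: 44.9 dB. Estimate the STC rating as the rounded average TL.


Given TL values at each frequency:
  125 Hz: 21.3 dB
  250 Hz: 16.9 dB
  500 Hz: 43.4 dB
  1000 Hz: 53.1 dB
  2000 Hz: 38.2 dB
  4000 Hz: 44.9 dB
Formula: STC ~ round(average of TL values)
Sum = 21.3 + 16.9 + 43.4 + 53.1 + 38.2 + 44.9 = 217.8
Average = 217.8 / 6 = 36.3
Rounded: 36

36


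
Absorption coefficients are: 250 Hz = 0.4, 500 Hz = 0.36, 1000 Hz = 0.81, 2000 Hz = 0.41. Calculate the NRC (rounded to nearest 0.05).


Given values:
  a_250 = 0.4, a_500 = 0.36
  a_1000 = 0.81, a_2000 = 0.41
Formula: NRC = (a250 + a500 + a1000 + a2000) / 4
Sum = 0.4 + 0.36 + 0.81 + 0.41 = 1.98
NRC = 1.98 / 4 = 0.495
Rounded to nearest 0.05: 0.5

0.5


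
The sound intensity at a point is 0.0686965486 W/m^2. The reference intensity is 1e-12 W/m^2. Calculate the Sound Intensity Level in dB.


Given values:
  I = 0.0686965486 W/m^2
  I_ref = 1e-12 W/m^2
Formula: SIL = 10 * log10(I / I_ref)
Compute ratio: I / I_ref = 68696548600
Compute log10: log10(68696548600) = 10.836935
Multiply: SIL = 10 * 10.836935 = 108.37

108.37 dB


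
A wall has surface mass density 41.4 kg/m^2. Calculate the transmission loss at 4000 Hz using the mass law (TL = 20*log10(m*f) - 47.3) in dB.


Given values:
  m = 41.4 kg/m^2, f = 4000 Hz
Formula: TL = 20 * log10(m * f) - 47.3
Compute m * f = 41.4 * 4000 = 165600.0
Compute log10(165600.0) = 5.21906
Compute 20 * 5.21906 = 104.3812
TL = 104.3812 - 47.3 = 57.08

57.08 dB


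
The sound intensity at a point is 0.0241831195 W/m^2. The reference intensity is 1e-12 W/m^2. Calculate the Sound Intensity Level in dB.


Given values:
  I = 0.0241831195 W/m^2
  I_ref = 1e-12 W/m^2
Formula: SIL = 10 * log10(I / I_ref)
Compute ratio: I / I_ref = 24183119500
Compute log10: log10(24183119500) = 10.383512
Multiply: SIL = 10 * 10.383512 = 103.84

103.84 dB


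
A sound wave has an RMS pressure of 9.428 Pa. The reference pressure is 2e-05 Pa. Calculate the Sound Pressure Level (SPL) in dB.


Given values:
  p = 9.428 Pa
  p_ref = 2e-05 Pa
Formula: SPL = 20 * log10(p / p_ref)
Compute ratio: p / p_ref = 9.428 / 2e-05 = 471400
Compute log10: log10(471400) = 5.67339
Multiply: SPL = 20 * 5.67339 = 113.47

113.47 dB


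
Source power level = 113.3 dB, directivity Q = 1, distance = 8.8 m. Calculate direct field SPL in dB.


Given values:
  Lw = 113.3 dB, Q = 1, r = 8.8 m
Formula: SPL = Lw + 10 * log10(Q / (4 * pi * r^2))
Compute 4 * pi * r^2 = 4 * pi * 8.8^2 = 973.1397
Compute Q / denom = 1 / 973.1397 = 0.0010276
Compute 10 * log10(0.0010276) = -29.8818
SPL = 113.3 + (-29.8818) = 83.42

83.42 dB


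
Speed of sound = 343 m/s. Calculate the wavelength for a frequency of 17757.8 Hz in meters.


Given values:
  c = 343 m/s, f = 17757.8 Hz
Formula: lambda = c / f
lambda = 343 / 17757.8
lambda = 0.0193

0.0193 m


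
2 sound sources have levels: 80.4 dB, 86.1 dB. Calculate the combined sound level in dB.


Formula: L_total = 10 * log10( sum(10^(Li/10)) )
  Source 1: 10^(80.4/10) = 109647819.6143
  Source 2: 10^(86.1/10) = 407380277.8041
Sum of linear values = 517028097.4184
L_total = 10 * log10(517028097.4184) = 87.14

87.14 dB


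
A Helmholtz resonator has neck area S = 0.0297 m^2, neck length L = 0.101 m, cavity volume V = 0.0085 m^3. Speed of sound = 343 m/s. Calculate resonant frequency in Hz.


Given values:
  S = 0.0297 m^2, L = 0.101 m, V = 0.0085 m^3, c = 343 m/s
Formula: f = (c / (2*pi)) * sqrt(S / (V * L))
Compute V * L = 0.0085 * 0.101 = 0.0008585
Compute S / (V * L) = 0.0297 / 0.0008585 = 34.5952
Compute sqrt(34.5952) = 5.881768
Compute c / (2*pi) = 343 / 6.283185 = 54.590148
f = 54.590148 * 5.881768 = 321.09

321.09 Hz


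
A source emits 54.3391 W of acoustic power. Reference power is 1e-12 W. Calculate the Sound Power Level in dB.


Given values:
  W = 54.3391 W
  W_ref = 1e-12 W
Formula: SWL = 10 * log10(W / W_ref)
Compute ratio: W / W_ref = 54339100000000
Compute log10: log10(54339100000000) = 13.735112
Multiply: SWL = 10 * 13.735112 = 137.35

137.35 dB


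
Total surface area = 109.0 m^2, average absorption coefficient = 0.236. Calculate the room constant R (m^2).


Given values:
  S = 109.0 m^2, alpha = 0.236
Formula: R = S * alpha / (1 - alpha)
Numerator: 109.0 * 0.236 = 25.724
Denominator: 1 - 0.236 = 0.764
R = 25.724 / 0.764 = 33.67

33.67 m^2


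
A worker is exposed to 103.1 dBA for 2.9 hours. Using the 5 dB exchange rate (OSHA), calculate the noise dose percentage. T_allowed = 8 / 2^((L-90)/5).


Given values:
  L = 103.1 dBA, T = 2.9 hours
Formula: T_allowed = 8 / 2^((L - 90) / 5)
Compute exponent: (103.1 - 90) / 5 = 2.62
Compute 2^(2.62) = 6.147501
T_allowed = 8 / 6.147501 = 1.301342 hours
Dose = (T / T_allowed) * 100
Dose = (2.9 / 1.301342) * 100 = 222.85

222.85 %


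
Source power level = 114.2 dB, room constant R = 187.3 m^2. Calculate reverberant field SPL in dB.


Given values:
  Lw = 114.2 dB, R = 187.3 m^2
Formula: SPL = Lw + 10 * log10(4 / R)
Compute 4 / R = 4 / 187.3 = 0.021356
Compute 10 * log10(0.021356) = -16.7048
SPL = 114.2 + (-16.7048) = 97.5

97.5 dB


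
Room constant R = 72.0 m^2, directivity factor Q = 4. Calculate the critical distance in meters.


Given values:
  R = 72.0 m^2, Q = 4
Formula: d_c = 0.141 * sqrt(Q * R)
Compute Q * R = 4 * 72.0 = 288.0
Compute sqrt(288.0) = 16.9706
d_c = 0.141 * 16.9706 = 2.393

2.393 m


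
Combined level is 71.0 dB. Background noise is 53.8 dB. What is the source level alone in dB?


Given values:
  L_total = 71.0 dB, L_bg = 53.8 dB
Formula: L_source = 10 * log10(10^(L_total/10) - 10^(L_bg/10))
Convert to linear:
  10^(71.0/10) = 12589254.1179
  10^(53.8/10) = 239883.2919
Difference: 12589254.1179 - 239883.2919 = 12349370.826
L_source = 10 * log10(12349370.826) = 70.92

70.92 dB


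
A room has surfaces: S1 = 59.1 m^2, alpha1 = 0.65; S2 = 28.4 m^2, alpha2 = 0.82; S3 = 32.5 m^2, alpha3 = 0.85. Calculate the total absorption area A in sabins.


Given surfaces:
  Surface 1: 59.1 * 0.65 = 38.415
  Surface 2: 28.4 * 0.82 = 23.288
  Surface 3: 32.5 * 0.85 = 27.625
Formula: A = sum(Si * alpha_i)
A = 38.415 + 23.288 + 27.625
A = 89.33

89.33 sabins


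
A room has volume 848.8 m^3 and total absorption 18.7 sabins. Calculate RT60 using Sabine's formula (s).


Given values:
  V = 848.8 m^3
  A = 18.7 sabins
Formula: RT60 = 0.161 * V / A
Numerator: 0.161 * 848.8 = 136.6568
RT60 = 136.6568 / 18.7 = 7.308

7.308 s


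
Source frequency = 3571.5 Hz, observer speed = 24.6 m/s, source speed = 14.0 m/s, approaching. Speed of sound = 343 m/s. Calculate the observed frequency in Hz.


Given values:
  f_s = 3571.5 Hz, v_o = 24.6 m/s, v_s = 14.0 m/s
  Direction: approaching
Formula: f_o = f_s * (c + v_o) / (c - v_s)
Numerator: c + v_o = 343 + 24.6 = 367.6
Denominator: c - v_s = 343 - 14.0 = 329.0
f_o = 3571.5 * 367.6 / 329.0 = 3990.53

3990.53 Hz


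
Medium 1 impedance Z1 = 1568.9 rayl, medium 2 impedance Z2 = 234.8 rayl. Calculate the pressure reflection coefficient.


Given values:
  Z1 = 1568.9 rayl, Z2 = 234.8 rayl
Formula: R = (Z2 - Z1) / (Z2 + Z1)
Numerator: Z2 - Z1 = 234.8 - 1568.9 = -1334.1
Denominator: Z2 + Z1 = 234.8 + 1568.9 = 1803.7
R = -1334.1 / 1803.7 = -0.7396

-0.7396


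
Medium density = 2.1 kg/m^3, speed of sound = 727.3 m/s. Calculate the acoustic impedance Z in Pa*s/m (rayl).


Given values:
  rho = 2.1 kg/m^3
  c = 727.3 m/s
Formula: Z = rho * c
Z = 2.1 * 727.3
Z = 1527.33

1527.33 rayl


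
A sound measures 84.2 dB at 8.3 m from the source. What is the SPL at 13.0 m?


Given values:
  SPL1 = 84.2 dB, r1 = 8.3 m, r2 = 13.0 m
Formula: SPL2 = SPL1 - 20 * log10(r2 / r1)
Compute ratio: r2 / r1 = 13.0 / 8.3 = 1.5663
Compute log10: log10(1.5663) = 0.194875
Compute drop: 20 * 0.194875 = 3.8975
SPL2 = 84.2 - 3.8975 = 80.3

80.3 dB


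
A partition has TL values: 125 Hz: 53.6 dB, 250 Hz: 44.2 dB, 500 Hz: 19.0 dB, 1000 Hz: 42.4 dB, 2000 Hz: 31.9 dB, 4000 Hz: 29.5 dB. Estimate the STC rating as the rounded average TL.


Given TL values at each frequency:
  125 Hz: 53.6 dB
  250 Hz: 44.2 dB
  500 Hz: 19.0 dB
  1000 Hz: 42.4 dB
  2000 Hz: 31.9 dB
  4000 Hz: 29.5 dB
Formula: STC ~ round(average of TL values)
Sum = 53.6 + 44.2 + 19.0 + 42.4 + 31.9 + 29.5 = 220.6
Average = 220.6 / 6 = 36.77
Rounded: 37

37


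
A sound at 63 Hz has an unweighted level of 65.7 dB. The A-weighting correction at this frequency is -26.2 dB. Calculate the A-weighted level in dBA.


Given values:
  SPL = 65.7 dB
  A-weighting at 63 Hz = -26.2 dB
Formula: L_A = SPL + A_weight
L_A = 65.7 + (-26.2)
L_A = 39.5

39.5 dBA


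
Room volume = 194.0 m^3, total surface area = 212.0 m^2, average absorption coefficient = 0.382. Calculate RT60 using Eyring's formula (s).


Given values:
  V = 194.0 m^3, S = 212.0 m^2, alpha = 0.382
Formula: RT60 = 0.161 * V / (-S * ln(1 - alpha))
Compute ln(1 - 0.382) = ln(0.618) = -0.481267
Denominator: -212.0 * -0.481267 = 102.0286
Numerator: 0.161 * 194.0 = 31.234
RT60 = 31.234 / 102.0286 = 0.306

0.306 s


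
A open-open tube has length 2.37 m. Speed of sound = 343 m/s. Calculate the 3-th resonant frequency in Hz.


Given values:
  Tube type: open-open, L = 2.37 m, c = 343 m/s, n = 3
Formula: f_n = n * c / (2 * L)
Compute 2 * L = 2 * 2.37 = 4.74
f = 3 * 343 / 4.74
f = 217.09

217.09 Hz


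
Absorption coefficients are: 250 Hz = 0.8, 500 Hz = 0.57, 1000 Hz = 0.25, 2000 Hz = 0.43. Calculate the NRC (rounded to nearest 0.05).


Given values:
  a_250 = 0.8, a_500 = 0.57
  a_1000 = 0.25, a_2000 = 0.43
Formula: NRC = (a250 + a500 + a1000 + a2000) / 4
Sum = 0.8 + 0.57 + 0.25 + 0.43 = 2.05
NRC = 2.05 / 4 = 0.5125
Rounded to nearest 0.05: 0.5

0.5


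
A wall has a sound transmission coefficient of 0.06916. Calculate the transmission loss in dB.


Given values:
  tau = 0.06916
Formula: TL = 10 * log10(1 / tau)
Compute 1 / tau = 1 / 0.06916 = 14.4592
Compute log10(14.4592) = 1.160144
TL = 10 * 1.160144 = 11.6

11.6 dB


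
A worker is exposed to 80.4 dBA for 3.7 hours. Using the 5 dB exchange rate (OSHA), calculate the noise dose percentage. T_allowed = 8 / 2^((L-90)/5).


Given values:
  L = 80.4 dBA, T = 3.7 hours
Formula: T_allowed = 8 / 2^((L - 90) / 5)
Compute exponent: (80.4 - 90) / 5 = -1.92
Compute 2^(-1.92) = 0.264255
T_allowed = 8 / 0.264255 = 30.273789 hours
Dose = (T / T_allowed) * 100
Dose = (3.7 / 30.273789) * 100 = 12.22

12.22 %


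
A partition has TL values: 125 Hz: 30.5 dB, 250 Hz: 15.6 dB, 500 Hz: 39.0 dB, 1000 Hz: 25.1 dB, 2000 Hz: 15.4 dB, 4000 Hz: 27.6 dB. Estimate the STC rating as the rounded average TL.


Given TL values at each frequency:
  125 Hz: 30.5 dB
  250 Hz: 15.6 dB
  500 Hz: 39.0 dB
  1000 Hz: 25.1 dB
  2000 Hz: 15.4 dB
  4000 Hz: 27.6 dB
Formula: STC ~ round(average of TL values)
Sum = 30.5 + 15.6 + 39.0 + 25.1 + 15.4 + 27.6 = 153.2
Average = 153.2 / 6 = 25.53
Rounded: 26

26


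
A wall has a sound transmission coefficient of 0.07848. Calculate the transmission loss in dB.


Given values:
  tau = 0.07848
Formula: TL = 10 * log10(1 / tau)
Compute 1 / tau = 1 / 0.07848 = 12.7421
Compute log10(12.7421) = 1.105241
TL = 10 * 1.105241 = 11.05

11.05 dB


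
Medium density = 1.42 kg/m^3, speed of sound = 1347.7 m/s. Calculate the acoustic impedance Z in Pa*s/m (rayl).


Given values:
  rho = 1.42 kg/m^3
  c = 1347.7 m/s
Formula: Z = rho * c
Z = 1.42 * 1347.7
Z = 1913.73

1913.73 rayl


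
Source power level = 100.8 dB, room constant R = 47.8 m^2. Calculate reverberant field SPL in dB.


Given values:
  Lw = 100.8 dB, R = 47.8 m^2
Formula: SPL = Lw + 10 * log10(4 / R)
Compute 4 / R = 4 / 47.8 = 0.083682
Compute 10 * log10(0.083682) = -10.7737
SPL = 100.8 + (-10.7737) = 90.03

90.03 dB


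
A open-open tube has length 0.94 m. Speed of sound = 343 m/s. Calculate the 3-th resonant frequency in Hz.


Given values:
  Tube type: open-open, L = 0.94 m, c = 343 m/s, n = 3
Formula: f_n = n * c / (2 * L)
Compute 2 * L = 2 * 0.94 = 1.88
f = 3 * 343 / 1.88
f = 547.34

547.34 Hz


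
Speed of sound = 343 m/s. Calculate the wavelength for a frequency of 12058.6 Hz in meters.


Given values:
  c = 343 m/s, f = 12058.6 Hz
Formula: lambda = c / f
lambda = 343 / 12058.6
lambda = 0.0284

0.0284 m


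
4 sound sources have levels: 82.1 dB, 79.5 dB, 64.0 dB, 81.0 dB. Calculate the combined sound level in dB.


Formula: L_total = 10 * log10( sum(10^(Li/10)) )
  Source 1: 10^(82.1/10) = 162181009.7359
  Source 2: 10^(79.5/10) = 89125093.8134
  Source 3: 10^(64.0/10) = 2511886.4315
  Source 4: 10^(81.0/10) = 125892541.1794
Sum of linear values = 379710531.1602
L_total = 10 * log10(379710531.1602) = 85.79

85.79 dB


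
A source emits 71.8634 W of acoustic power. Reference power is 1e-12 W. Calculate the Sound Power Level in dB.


Given values:
  W = 71.8634 W
  W_ref = 1e-12 W
Formula: SWL = 10 * log10(W / W_ref)
Compute ratio: W / W_ref = 71863400000000
Compute log10: log10(71863400000000) = 13.856508
Multiply: SWL = 10 * 13.856508 = 138.57

138.57 dB


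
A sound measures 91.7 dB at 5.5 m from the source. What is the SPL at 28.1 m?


Given values:
  SPL1 = 91.7 dB, r1 = 5.5 m, r2 = 28.1 m
Formula: SPL2 = SPL1 - 20 * log10(r2 / r1)
Compute ratio: r2 / r1 = 28.1 / 5.5 = 5.1091
Compute log10: log10(5.1091) = 0.708344
Compute drop: 20 * 0.708344 = 14.1669
SPL2 = 91.7 - 14.1669 = 77.53

77.53 dB


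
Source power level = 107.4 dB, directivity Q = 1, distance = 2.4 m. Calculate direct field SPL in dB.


Given values:
  Lw = 107.4 dB, Q = 1, r = 2.4 m
Formula: SPL = Lw + 10 * log10(Q / (4 * pi * r^2))
Compute 4 * pi * r^2 = 4 * pi * 2.4^2 = 72.3823
Compute Q / denom = 1 / 72.3823 = 0.01381553
Compute 10 * log10(0.01381553) = -18.5963
SPL = 107.4 + (-18.5963) = 88.8

88.8 dB


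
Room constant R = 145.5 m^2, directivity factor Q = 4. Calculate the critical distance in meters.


Given values:
  R = 145.5 m^2, Q = 4
Formula: d_c = 0.141 * sqrt(Q * R)
Compute Q * R = 4 * 145.5 = 582.0
Compute sqrt(582.0) = 24.1247
d_c = 0.141 * 24.1247 = 3.402

3.402 m


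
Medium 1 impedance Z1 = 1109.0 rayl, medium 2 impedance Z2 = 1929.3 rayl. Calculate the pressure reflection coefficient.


Given values:
  Z1 = 1109.0 rayl, Z2 = 1929.3 rayl
Formula: R = (Z2 - Z1) / (Z2 + Z1)
Numerator: Z2 - Z1 = 1929.3 - 1109.0 = 820.3
Denominator: Z2 + Z1 = 1929.3 + 1109.0 = 3038.3
R = 820.3 / 3038.3 = 0.27

0.27


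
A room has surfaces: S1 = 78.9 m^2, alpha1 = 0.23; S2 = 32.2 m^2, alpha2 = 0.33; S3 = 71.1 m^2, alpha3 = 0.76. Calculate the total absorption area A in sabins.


Given surfaces:
  Surface 1: 78.9 * 0.23 = 18.147
  Surface 2: 32.2 * 0.33 = 10.626
  Surface 3: 71.1 * 0.76 = 54.036
Formula: A = sum(Si * alpha_i)
A = 18.147 + 10.626 + 54.036
A = 82.81

82.81 sabins


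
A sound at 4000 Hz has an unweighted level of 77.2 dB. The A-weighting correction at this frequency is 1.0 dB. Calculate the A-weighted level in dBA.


Given values:
  SPL = 77.2 dB
  A-weighting at 4000 Hz = 1.0 dB
Formula: L_A = SPL + A_weight
L_A = 77.2 + (1.0)
L_A = 78.2

78.2 dBA


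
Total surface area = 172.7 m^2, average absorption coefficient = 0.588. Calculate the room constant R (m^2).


Given values:
  S = 172.7 m^2, alpha = 0.588
Formula: R = S * alpha / (1 - alpha)
Numerator: 172.7 * 0.588 = 101.5476
Denominator: 1 - 0.588 = 0.412
R = 101.5476 / 0.412 = 246.47

246.47 m^2


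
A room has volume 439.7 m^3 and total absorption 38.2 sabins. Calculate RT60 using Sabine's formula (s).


Given values:
  V = 439.7 m^3
  A = 38.2 sabins
Formula: RT60 = 0.161 * V / A
Numerator: 0.161 * 439.7 = 70.7917
RT60 = 70.7917 / 38.2 = 1.853

1.853 s


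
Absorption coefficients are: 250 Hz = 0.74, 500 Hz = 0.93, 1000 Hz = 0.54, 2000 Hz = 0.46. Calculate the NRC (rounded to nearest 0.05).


Given values:
  a_250 = 0.74, a_500 = 0.93
  a_1000 = 0.54, a_2000 = 0.46
Formula: NRC = (a250 + a500 + a1000 + a2000) / 4
Sum = 0.74 + 0.93 + 0.54 + 0.46 = 2.67
NRC = 2.67 / 4 = 0.6675
Rounded to nearest 0.05: 0.65

0.65


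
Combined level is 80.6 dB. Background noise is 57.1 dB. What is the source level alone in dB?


Given values:
  L_total = 80.6 dB, L_bg = 57.1 dB
Formula: L_source = 10 * log10(10^(L_total/10) - 10^(L_bg/10))
Convert to linear:
  10^(80.6/10) = 114815362.1497
  10^(57.1/10) = 512861.384
Difference: 114815362.1497 - 512861.384 = 114302500.7657
L_source = 10 * log10(114302500.7657) = 80.58

80.58 dB


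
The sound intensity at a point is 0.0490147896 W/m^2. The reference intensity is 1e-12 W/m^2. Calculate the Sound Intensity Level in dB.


Given values:
  I = 0.0490147896 W/m^2
  I_ref = 1e-12 W/m^2
Formula: SIL = 10 * log10(I / I_ref)
Compute ratio: I / I_ref = 49014789600
Compute log10: log10(49014789600) = 10.690327
Multiply: SIL = 10 * 10.690327 = 106.9

106.9 dB


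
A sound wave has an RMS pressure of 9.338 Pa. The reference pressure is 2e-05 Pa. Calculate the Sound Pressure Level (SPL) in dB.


Given values:
  p = 9.338 Pa
  p_ref = 2e-05 Pa
Formula: SPL = 20 * log10(p / p_ref)
Compute ratio: p / p_ref = 9.338 / 2e-05 = 466900
Compute log10: log10(466900) = 5.669224
Multiply: SPL = 20 * 5.669224 = 113.38

113.38 dB


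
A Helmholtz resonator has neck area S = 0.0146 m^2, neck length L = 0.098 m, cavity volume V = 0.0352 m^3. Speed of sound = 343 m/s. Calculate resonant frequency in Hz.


Given values:
  S = 0.0146 m^2, L = 0.098 m, V = 0.0352 m^3, c = 343 m/s
Formula: f = (c / (2*pi)) * sqrt(S / (V * L))
Compute V * L = 0.0352 * 0.098 = 0.0034496
Compute S / (V * L) = 0.0146 / 0.0034496 = 4.2324
Compute sqrt(4.2324) = 2.05728
Compute c / (2*pi) = 343 / 6.283185 = 54.590148
f = 54.590148 * 2.05728 = 112.31

112.31 Hz


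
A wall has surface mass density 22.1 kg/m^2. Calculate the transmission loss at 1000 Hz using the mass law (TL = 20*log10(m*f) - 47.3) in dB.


Given values:
  m = 22.1 kg/m^2, f = 1000 Hz
Formula: TL = 20 * log10(m * f) - 47.3
Compute m * f = 22.1 * 1000 = 22100.0
Compute log10(22100.0) = 4.344392
Compute 20 * 4.344392 = 86.8878
TL = 86.8878 - 47.3 = 39.59

39.59 dB


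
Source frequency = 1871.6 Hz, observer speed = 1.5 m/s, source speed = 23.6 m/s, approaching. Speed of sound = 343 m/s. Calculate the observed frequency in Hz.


Given values:
  f_s = 1871.6 Hz, v_o = 1.5 m/s, v_s = 23.6 m/s
  Direction: approaching
Formula: f_o = f_s * (c + v_o) / (c - v_s)
Numerator: c + v_o = 343 + 1.5 = 344.5
Denominator: c - v_s = 343 - 23.6 = 319.4
f_o = 1871.6 * 344.5 / 319.4 = 2018.68

2018.68 Hz


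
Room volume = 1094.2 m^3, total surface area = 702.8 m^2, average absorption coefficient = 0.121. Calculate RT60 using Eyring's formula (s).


Given values:
  V = 1094.2 m^3, S = 702.8 m^2, alpha = 0.121
Formula: RT60 = 0.161 * V / (-S * ln(1 - alpha))
Compute ln(1 - 0.121) = ln(0.879) = -0.12897
Denominator: -702.8 * -0.12897 = 90.6401
Numerator: 0.161 * 1094.2 = 176.1662
RT60 = 176.1662 / 90.6401 = 1.944

1.944 s


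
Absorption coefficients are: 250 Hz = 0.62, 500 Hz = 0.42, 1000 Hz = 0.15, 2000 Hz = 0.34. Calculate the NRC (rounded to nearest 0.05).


Given values:
  a_250 = 0.62, a_500 = 0.42
  a_1000 = 0.15, a_2000 = 0.34
Formula: NRC = (a250 + a500 + a1000 + a2000) / 4
Sum = 0.62 + 0.42 + 0.15 + 0.34 = 1.53
NRC = 1.53 / 4 = 0.3825
Rounded to nearest 0.05: 0.4

0.4


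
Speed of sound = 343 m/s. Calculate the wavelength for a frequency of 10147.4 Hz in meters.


Given values:
  c = 343 m/s, f = 10147.4 Hz
Formula: lambda = c / f
lambda = 343 / 10147.4
lambda = 0.0338

0.0338 m


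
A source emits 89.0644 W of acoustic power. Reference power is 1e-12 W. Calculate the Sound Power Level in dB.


Given values:
  W = 89.0644 W
  W_ref = 1e-12 W
Formula: SWL = 10 * log10(W / W_ref)
Compute ratio: W / W_ref = 89064400000000
Compute log10: log10(89064400000000) = 13.949704
Multiply: SWL = 10 * 13.949704 = 139.5

139.5 dB


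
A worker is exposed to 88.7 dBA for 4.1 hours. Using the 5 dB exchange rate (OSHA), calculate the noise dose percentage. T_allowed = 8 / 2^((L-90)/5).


Given values:
  L = 88.7 dBA, T = 4.1 hours
Formula: T_allowed = 8 / 2^((L - 90) / 5)
Compute exponent: (88.7 - 90) / 5 = -0.26
Compute 2^(-0.26) = 0.835088
T_allowed = 8 / 0.835088 = 9.579829 hours
Dose = (T / T_allowed) * 100
Dose = (4.1 / 9.579829) * 100 = 42.8

42.8 %
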